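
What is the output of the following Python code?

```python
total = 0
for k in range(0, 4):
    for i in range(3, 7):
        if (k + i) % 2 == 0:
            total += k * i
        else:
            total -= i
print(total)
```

16

k=0,i=3: odd sum, total = 0-3 = -3
k=0,i=4: even sum, total = (-3)+0 = -3
k=0,i=5: odd sum, total = (-3)-5 = -8
k=0,i=6: even sum, total = (-8)+0 = -8
k=1,i=3: even sum, total = (-8)+3 = -5
k=1,i=4: odd sum, total = (-5)-4 = -9
k=1,i=5: even sum, total = (-9)+5 = -4
k=1,i=6: odd sum, total = (-4)-6 = -10
k=2,i=3: odd sum, total = (-10)-3 = -13
k=2,i=4: even sum, total = (-13)+8 = -5
k=2,i=5: odd sum, total = (-5)-5 = -10
k=2,i=6: even sum, total = (-10)+12 = 2
k=3,i=3: even sum, total = 2+9 = 11
k=3,i=4: odd sum, total = 11-4 = 7
k=3,i=5: even sum, total = 7+15 = 22
k=3,i=6: odd sum, total = 22-6 = 16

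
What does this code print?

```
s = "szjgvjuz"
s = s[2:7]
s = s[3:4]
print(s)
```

j

slice [2:7] → 'jgvju'
slice [3:4] → 'j'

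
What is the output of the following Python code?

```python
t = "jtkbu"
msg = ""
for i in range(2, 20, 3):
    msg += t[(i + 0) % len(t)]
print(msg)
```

i=2: add t[2]='k' → 'k'
i=5: add t[0]='j' → 'kj'
i=8: add t[3]='b' → 'kjb'
i=11: add t[1]='t' → 'kjbt'
i=14: add t[4]='u' → 'kjbtu'
i=17: add t[2]='k' → 'kjbtuk'

kjbtuk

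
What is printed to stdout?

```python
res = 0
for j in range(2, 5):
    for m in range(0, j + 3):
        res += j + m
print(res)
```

102

j=2,m=0: res = 0+2 = 2
j=2,m=1: res = 2+3 = 5
j=2,m=2: res = 5+4 = 9
j=2,m=3: res = 9+5 = 14
j=2,m=4: res = 14+6 = 20
j=3,m=0: res = 20+3 = 23
j=3,m=1: res = 23+4 = 27
j=3,m=2: res = 27+5 = 32
j=3,m=3: res = 32+6 = 38
j=3,m=4: res = 38+7 = 45
j=3,m=5: res = 45+8 = 53
j=4,m=0: res = 53+4 = 57
j=4,m=1: res = 57+5 = 62
j=4,m=2: res = 62+6 = 68
j=4,m=3: res = 68+7 = 75
j=4,m=4: res = 75+8 = 83
j=4,m=5: res = 83+9 = 92
j=4,m=6: res = 92+10 = 102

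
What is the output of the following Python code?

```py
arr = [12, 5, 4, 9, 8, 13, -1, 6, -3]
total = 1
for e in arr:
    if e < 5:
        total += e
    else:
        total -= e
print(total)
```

-52

e=12: not <5, total = 1-12 = -11
e=5: not <5, total = (-11)-5 = -16
e=4: <5, total = (-16)+4 = -12
e=9: not <5, total = (-12)-9 = -21
e=8: not <5, total = (-21)-8 = -29
e=13: not <5, total = (-29)-13 = -42
e=-1: <5, total = (-42)+(-1) = -43
e=6: not <5, total = (-43)-6 = -49
e=-3: <5, total = (-49)+(-3) = -52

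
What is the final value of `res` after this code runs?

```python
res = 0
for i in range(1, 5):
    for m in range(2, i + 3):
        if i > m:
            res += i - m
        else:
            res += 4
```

48

i=1,m=2: not 1>2, res = 0+4 = 4
i=1,m=3: not 1>3, res = 4+4 = 8
i=2,m=2: not 2>2, res = 8+4 = 12
i=2,m=3: not 2>3, res = 12+4 = 16
i=2,m=4: not 2>4, res = 16+4 = 20
i=3,m=2: 3>2, res = 20+1 = 21
i=3,m=3: not 3>3, res = 21+4 = 25
i=3,m=4: not 3>4, res = 25+4 = 29
i=3,m=5: not 3>5, res = 29+4 = 33
i=4,m=2: 4>2, res = 33+2 = 35
i=4,m=3: 4>3, res = 35+1 = 36
i=4,m=4: not 4>4, res = 36+4 = 40
i=4,m=5: not 4>5, res = 40+4 = 44
i=4,m=6: not 4>6, res = 44+4 = 48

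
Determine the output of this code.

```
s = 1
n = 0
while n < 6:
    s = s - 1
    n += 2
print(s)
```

-2

n=0: s = 1-1 = 0
n=2: s = 0-1 = -1
n=4: s = (-1)-1 = -2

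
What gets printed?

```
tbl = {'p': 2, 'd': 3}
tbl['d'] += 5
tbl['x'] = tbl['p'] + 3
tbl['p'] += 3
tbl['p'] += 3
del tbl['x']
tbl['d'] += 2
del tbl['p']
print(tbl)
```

{'d': 10}

tbl['d'] = 3+5 = 8 → {'p': 2, 'd': 8}
tbl['x'] = tbl['p']+3 = 5 → {'p': 2, 'd': 8, 'x': 5}
tbl['p'] = 2+3 = 5 → {'p': 5, 'd': 8, 'x': 5}
tbl['p'] = 5+3 = 8 → {'p': 8, 'd': 8, 'x': 5}
del 'x' → {'p': 8, 'd': 8}
tbl['d'] = 8+2 = 10 → {'p': 8, 'd': 10}
del 'p' → {'d': 10}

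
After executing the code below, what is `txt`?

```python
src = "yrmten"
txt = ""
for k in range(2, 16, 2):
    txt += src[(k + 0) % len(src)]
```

'meymeym'

k=2: add src[2]='m' → 'm'
k=4: add src[4]='e' → 'me'
k=6: add src[0]='y' → 'mey'
k=8: add src[2]='m' → 'meym'
k=10: add src[4]='e' → 'meyme'
k=12: add src[0]='y' → 'meymey'
k=14: add src[2]='m' → 'meymeym'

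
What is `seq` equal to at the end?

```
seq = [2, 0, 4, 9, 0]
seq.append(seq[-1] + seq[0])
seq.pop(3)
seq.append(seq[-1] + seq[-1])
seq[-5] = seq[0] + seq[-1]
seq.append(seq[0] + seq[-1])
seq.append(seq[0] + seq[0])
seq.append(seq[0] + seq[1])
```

[2, 6, 4, 0, 2, 4, 6, 4, 8]

append seq[-1]+seq[0] = 0+2 = 2 → [2, 0, 4, 9, 0, 2]
pop(3) removes 9 → [2, 0, 4, 0, 2]
append seq[-1]+seq[-1] = 2+2 = 4 → [2, 0, 4, 0, 2, 4]
seq[-5] = seq[0]+seq[-1] = 2+4 = 6 → [2, 6, 4, 0, 2, 4]
append seq[0]+seq[-1] = 2+4 = 6 → [2, 6, 4, 0, 2, 4, 6]
append seq[0]+seq[0] = 2+2 = 4 → [2, 6, 4, 0, 2, 4, 6, 4]
append seq[0]+seq[1] = 2+6 = 8 → [2, 6, 4, 0, 2, 4, 6, 4, 8]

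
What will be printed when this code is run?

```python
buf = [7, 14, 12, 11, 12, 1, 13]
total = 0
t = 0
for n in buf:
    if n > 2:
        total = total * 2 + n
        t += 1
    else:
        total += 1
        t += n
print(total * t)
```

n=7: >2, total = 0*2+7 = 7; t=1
n=14: >2, total = 7*2+14 = 28; t=2
n=12: >2, total = 28*2+12 = 68; t=3
n=11: >2, total = 68*2+11 = 147; t=4
n=12: >2, total = 147*2+12 = 306; t=5
n=1: not >2, total = 306+1 = 307; t=6
n=13: >2, total = 307*2+13 = 627; t=7
total*t = 627*7 = 4389

4389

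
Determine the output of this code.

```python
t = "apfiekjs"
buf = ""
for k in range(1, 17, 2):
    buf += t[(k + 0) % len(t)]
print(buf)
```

k=1: add t[1]='p' → 'p'
k=3: add t[3]='i' → 'pi'
k=5: add t[5]='k' → 'pik'
k=7: add t[7]='s' → 'piks'
k=9: add t[1]='p' → 'piksp'
k=11: add t[3]='i' → 'pikspi'
k=13: add t[5]='k' → 'pikspik'
k=15: add t[7]='s' → 'pikspiks'

pikspiks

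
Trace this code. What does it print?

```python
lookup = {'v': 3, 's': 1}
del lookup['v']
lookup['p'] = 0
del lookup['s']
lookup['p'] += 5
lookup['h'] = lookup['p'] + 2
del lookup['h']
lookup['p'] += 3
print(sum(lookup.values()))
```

del 'v' → {'s': 1}
lookup['p'] = 0 → {'s': 1, 'p': 0}
del 's' → {'p': 0}
lookup['p'] = 0+5 = 5 → {'p': 5}
lookup['h'] = lookup['p']+2 = 7 → {'p': 5, 'h': 7}
del 'h' → {'p': 5}
lookup['p'] = 5+3 = 8 → {'p': 8}
sum of values = 8

8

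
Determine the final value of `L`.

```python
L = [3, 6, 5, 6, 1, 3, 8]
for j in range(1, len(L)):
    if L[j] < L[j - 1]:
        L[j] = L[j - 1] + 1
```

j=1: 6>=3, unchanged → [3, 6, 5, 6, 1, 3, 8]
j=2: 5<6, L[2] = 6+1 = 7 → [3, 6, 7, 6, 1, 3, 8]
j=3: 6<7, L[3] = 7+1 = 8 → [3, 6, 7, 8, 1, 3, 8]
j=4: 1<8, L[4] = 8+1 = 9 → [3, 6, 7, 8, 9, 3, 8]
j=5: 3<9, L[5] = 9+1 = 10 → [3, 6, 7, 8, 9, 10, 8]
j=6: 8<10, L[6] = 10+1 = 11 → [3, 6, 7, 8, 9, 10, 11]

[3, 6, 7, 8, 9, 10, 11]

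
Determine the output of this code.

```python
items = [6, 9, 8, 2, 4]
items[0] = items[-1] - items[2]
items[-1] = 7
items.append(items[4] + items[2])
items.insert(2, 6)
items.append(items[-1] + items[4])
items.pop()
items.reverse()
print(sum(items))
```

43

items[0] = items[-1]-items[2] = 4-8 = -4 → [-4, 9, 8, 2, 4]
items[-1] = 7 → [-4, 9, 8, 2, 7]
append items[4]+items[2] = 7+8 = 15 → [-4, 9, 8, 2, 7, 15]
insert 6 at 2 → [-4, 9, 6, 8, 2, 7, 15]
append items[-1]+items[4] = 15+2 = 17 → [-4, 9, 6, 8, 2, 7, 15, 17]
pop() removes 17 → [-4, 9, 6, 8, 2, 7, 15]
reverse → [15, 7, 2, 8, 6, 9, -4]
sum = 43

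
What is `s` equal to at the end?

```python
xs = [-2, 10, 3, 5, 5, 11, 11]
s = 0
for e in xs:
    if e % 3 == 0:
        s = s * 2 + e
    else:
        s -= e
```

e=-2: not %3==0, s = 0-(-2) = 2
e=10: not %3==0, s = 2-10 = -8
e=3: %3==0, s = (-8)*2+3 = -13
e=5: not %3==0, s = (-13)-5 = -18
e=5: not %3==0, s = (-18)-5 = -23
e=11: not %3==0, s = (-23)-11 = -34
e=11: not %3==0, s = (-34)-11 = -45

-45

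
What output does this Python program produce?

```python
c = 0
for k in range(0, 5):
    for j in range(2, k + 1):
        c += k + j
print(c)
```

36

k=2,j=2: c = 0+4 = 4
k=3,j=2: c = 4+5 = 9
k=3,j=3: c = 9+6 = 15
k=4,j=2: c = 15+6 = 21
k=4,j=3: c = 21+7 = 28
k=4,j=4: c = 28+8 = 36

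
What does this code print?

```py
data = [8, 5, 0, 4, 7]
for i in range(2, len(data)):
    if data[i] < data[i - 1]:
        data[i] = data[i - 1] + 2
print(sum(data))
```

40

i=2: 0<5, data[2] = 5+2 = 7 → [8, 5, 7, 4, 7]
i=3: 4<7, data[3] = 7+2 = 9 → [8, 5, 7, 9, 7]
i=4: 7<9, data[4] = 9+2 = 11 → [8, 5, 7, 9, 11]
sum = 40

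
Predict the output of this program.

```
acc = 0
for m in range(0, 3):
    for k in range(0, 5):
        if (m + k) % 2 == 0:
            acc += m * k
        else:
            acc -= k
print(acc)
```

m=0,k=0: even sum, acc = 0+0 = 0
m=0,k=1: odd sum, acc = 0-1 = -1
m=0,k=2: even sum, acc = (-1)+0 = -1
m=0,k=3: odd sum, acc = (-1)-3 = -4
m=0,k=4: even sum, acc = (-4)+0 = -4
m=1,k=0: odd sum, acc = (-4)-0 = -4
m=1,k=1: even sum, acc = (-4)+1 = -3
m=1,k=2: odd sum, acc = (-3)-2 = -5
m=1,k=3: even sum, acc = (-5)+3 = -2
m=1,k=4: odd sum, acc = (-2)-4 = -6
m=2,k=0: even sum, acc = (-6)+0 = -6
m=2,k=1: odd sum, acc = (-6)-1 = -7
m=2,k=2: even sum, acc = (-7)+4 = -3
m=2,k=3: odd sum, acc = (-3)-3 = -6
m=2,k=4: even sum, acc = (-6)+8 = 2

2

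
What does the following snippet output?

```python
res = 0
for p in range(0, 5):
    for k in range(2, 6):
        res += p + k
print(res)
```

p=0,k=2: res = 0+2 = 2
p=0,k=3: res = 2+3 = 5
p=0,k=4: res = 5+4 = 9
p=0,k=5: res = 9+5 = 14
p=1,k=2: res = 14+3 = 17
p=1,k=3: res = 17+4 = 21
p=1,k=4: res = 21+5 = 26
p=1,k=5: res = 26+6 = 32
p=2,k=2: res = 32+4 = 36
p=2,k=3: res = 36+5 = 41
p=2,k=4: res = 41+6 = 47
p=2,k=5: res = 47+7 = 54
p=3,k=2: res = 54+5 = 59
p=3,k=3: res = 59+6 = 65
p=3,k=4: res = 65+7 = 72
p=3,k=5: res = 72+8 = 80
p=4,k=2: res = 80+6 = 86
p=4,k=3: res = 86+7 = 93
p=4,k=4: res = 93+8 = 101
p=4,k=5: res = 101+9 = 110

110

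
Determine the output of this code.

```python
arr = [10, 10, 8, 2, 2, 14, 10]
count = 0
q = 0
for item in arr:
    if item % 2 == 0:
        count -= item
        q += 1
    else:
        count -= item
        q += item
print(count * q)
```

item=10: even, count = 0-10 = -10; q=1
item=10: even, count = (-10)-10 = -20; q=2
item=8: even, count = (-20)-8 = -28; q=3
item=2: even, count = (-28)-2 = -30; q=4
item=2: even, count = (-30)-2 = -32; q=5
item=14: even, count = (-32)-14 = -46; q=6
item=10: even, count = (-46)-10 = -56; q=7
count*q = (-56)*7 = -392

-392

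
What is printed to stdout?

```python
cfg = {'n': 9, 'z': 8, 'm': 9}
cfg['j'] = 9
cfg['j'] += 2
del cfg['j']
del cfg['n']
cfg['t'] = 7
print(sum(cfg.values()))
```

cfg['j'] = 9 → {'n': 9, 'z': 8, 'm': 9, 'j': 9}
cfg['j'] = 9+2 = 11 → {'n': 9, 'z': 8, 'm': 9, 'j': 11}
del 'j' → {'n': 9, 'z': 8, 'm': 9}
del 'n' → {'z': 8, 'm': 9}
cfg['t'] = 7 → {'z': 8, 'm': 9, 't': 7}
sum of values = 24

24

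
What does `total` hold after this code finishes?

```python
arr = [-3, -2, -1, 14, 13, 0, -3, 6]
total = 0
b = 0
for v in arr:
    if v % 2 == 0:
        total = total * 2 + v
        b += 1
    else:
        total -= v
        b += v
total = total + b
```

66

v=-3: not even, total = 0-(-3) = 3; b=-3
v=-2: even, total = 3*2+(-2) = 4; b=-2
v=-1: not even, total = 4-(-1) = 5; b=-3
v=14: even, total = 5*2+14 = 24; b=-2
v=13: not even, total = 24-13 = 11; b=11
v=0: even, total = 11*2+0 = 22; b=12
v=-3: not even, total = 22-(-3) = 25; b=9
v=6: even, total = 25*2+6 = 56; b=10
total+b = 56+10 = 66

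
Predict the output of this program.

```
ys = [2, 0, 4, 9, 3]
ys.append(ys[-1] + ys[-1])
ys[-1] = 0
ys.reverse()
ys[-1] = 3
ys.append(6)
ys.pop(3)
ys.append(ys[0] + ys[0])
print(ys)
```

append ys[-1]+ys[-1] = 3+3 = 6 → [2, 0, 4, 9, 3, 6]
ys[-1] = 0 → [2, 0, 4, 9, 3, 0]
reverse → [0, 3, 9, 4, 0, 2]
ys[-1] = 3 → [0, 3, 9, 4, 0, 3]
append 6 → [0, 3, 9, 4, 0, 3, 6]
pop(3) removes 4 → [0, 3, 9, 0, 3, 6]
append ys[0]+ys[0] = 0+0 = 0 → [0, 3, 9, 0, 3, 6, 0]

[0, 3, 9, 0, 3, 6, 0]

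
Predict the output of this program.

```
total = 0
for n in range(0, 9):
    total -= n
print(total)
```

-36

n=0: total = 0-0 = 0
n=1: total = 0-1 = -1
n=2: total = (-1)-2 = -3
n=3: total = (-3)-3 = -6
n=4: total = (-6)-4 = -10
n=5: total = (-10)-5 = -15
n=6: total = (-15)-6 = -21
n=7: total = (-21)-7 = -28
n=8: total = (-28)-8 = -36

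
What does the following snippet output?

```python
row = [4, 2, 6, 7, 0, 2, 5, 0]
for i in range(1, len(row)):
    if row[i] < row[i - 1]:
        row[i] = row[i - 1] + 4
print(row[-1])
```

i=1: 2<4, row[1] = 4+4 = 8 → [4, 8, 6, 7, 0, 2, 5, 0]
i=2: 6<8, row[2] = 8+4 = 12 → [4, 8, 12, 7, 0, 2, 5, 0]
i=3: 7<12, row[3] = 12+4 = 16 → [4, 8, 12, 16, 0, 2, 5, 0]
i=4: 0<16, row[4] = 16+4 = 20 → [4, 8, 12, 16, 20, 2, 5, 0]
i=5: 2<20, row[5] = 20+4 = 24 → [4, 8, 12, 16, 20, 24, 5, 0]
i=6: 5<24, row[6] = 24+4 = 28 → [4, 8, 12, 16, 20, 24, 28, 0]
i=7: 0<28, row[7] = 28+4 = 32 → [4, 8, 12, 16, 20, 24, 28, 32]

32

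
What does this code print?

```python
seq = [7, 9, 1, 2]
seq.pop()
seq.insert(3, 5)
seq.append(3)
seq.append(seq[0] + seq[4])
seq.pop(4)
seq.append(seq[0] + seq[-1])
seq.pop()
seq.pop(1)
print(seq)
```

pop() removes 2 → [7, 9, 1]
insert 5 at 3 → [7, 9, 1, 5]
append 3 → [7, 9, 1, 5, 3]
append seq[0]+seq[4] = 7+3 = 10 → [7, 9, 1, 5, 3, 10]
pop(4) removes 3 → [7, 9, 1, 5, 10]
append seq[0]+seq[-1] = 7+10 = 17 → [7, 9, 1, 5, 10, 17]
pop() removes 17 → [7, 9, 1, 5, 10]
pop(1) removes 9 → [7, 1, 5, 10]

[7, 1, 5, 10]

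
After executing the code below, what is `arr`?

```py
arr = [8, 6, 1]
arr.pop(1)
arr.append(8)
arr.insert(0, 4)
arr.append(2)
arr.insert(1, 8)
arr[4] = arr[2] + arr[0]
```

pop(1) removes 6 → [8, 1]
append 8 → [8, 1, 8]
insert 4 at 0 → [4, 8, 1, 8]
append 2 → [4, 8, 1, 8, 2]
insert 8 at 1 → [4, 8, 8, 1, 8, 2]
arr[4] = arr[2]+arr[0] = 8+4 = 12 → [4, 8, 8, 1, 12, 2]

[4, 8, 8, 1, 12, 2]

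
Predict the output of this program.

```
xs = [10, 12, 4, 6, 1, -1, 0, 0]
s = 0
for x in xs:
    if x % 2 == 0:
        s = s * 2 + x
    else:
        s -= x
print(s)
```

568

x=10: even, s = 0*2+10 = 10
x=12: even, s = 10*2+12 = 32
x=4: even, s = 32*2+4 = 68
x=6: even, s = 68*2+6 = 142
x=1: not even, s = 142-1 = 141
x=-1: not even, s = 141-(-1) = 142
x=0: even, s = 142*2+0 = 284
x=0: even, s = 284*2+0 = 568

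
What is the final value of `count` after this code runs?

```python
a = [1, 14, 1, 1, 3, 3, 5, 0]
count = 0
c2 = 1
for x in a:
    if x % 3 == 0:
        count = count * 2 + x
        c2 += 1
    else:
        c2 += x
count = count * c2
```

x=1: not %3==0; c2=2
x=14: not %3==0; c2=16
x=1: not %3==0; c2=17
x=1: not %3==0; c2=18
x=3: %3==0, count = 0*2+3 = 3; c2=19
x=3: %3==0, count = 3*2+3 = 9; c2=20
x=5: not %3==0; c2=25
x=0: %3==0, count = 9*2+0 = 18; c2=26
count*c2 = 18*26 = 468

468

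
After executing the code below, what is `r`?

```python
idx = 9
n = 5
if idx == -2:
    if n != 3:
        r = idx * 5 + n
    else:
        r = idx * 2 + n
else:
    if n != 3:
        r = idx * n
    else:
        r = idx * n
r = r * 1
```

45

idx=9, n=5
idx == -2 is False; n != 3 is True
→ r = idx * n = 45
r = 45*1 = 45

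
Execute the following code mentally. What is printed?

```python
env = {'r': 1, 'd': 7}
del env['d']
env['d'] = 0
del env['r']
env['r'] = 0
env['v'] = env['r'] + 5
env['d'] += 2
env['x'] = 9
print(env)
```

{'d': 2, 'r': 0, 'v': 5, 'x': 9}

del 'd' → {'r': 1}
env['d'] = 0 → {'r': 1, 'd': 0}
del 'r' → {'d': 0}
env['r'] = 0 → {'d': 0, 'r': 0}
env['v'] = env['r']+5 = 5 → {'d': 0, 'r': 0, 'v': 5}
env['d'] = 0+2 = 2 → {'d': 2, 'r': 0, 'v': 5}
env['x'] = 9 → {'d': 2, 'r': 0, 'v': 5, 'x': 9}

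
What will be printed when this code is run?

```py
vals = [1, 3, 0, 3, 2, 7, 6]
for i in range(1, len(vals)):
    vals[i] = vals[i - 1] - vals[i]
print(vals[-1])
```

i=1: vals[1] = 1-3 = -2 → [1, -2, 0, 3, 2, 7, 6]
i=2: vals[2] = (-2)-0 = -2 → [1, -2, -2, 3, 2, 7, 6]
i=3: vals[3] = (-2)-3 = -5 → [1, -2, -2, -5, 2, 7, 6]
i=4: vals[4] = (-5)-2 = -7 → [1, -2, -2, -5, -7, 7, 6]
i=5: vals[5] = (-7)-7 = -14 → [1, -2, -2, -5, -7, -14, 6]
i=6: vals[6] = (-14)-6 = -20 → [1, -2, -2, -5, -7, -14, -20]

-20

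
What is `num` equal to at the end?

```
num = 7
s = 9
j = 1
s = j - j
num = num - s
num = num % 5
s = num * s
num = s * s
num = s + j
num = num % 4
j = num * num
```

s = 1-1 = 0
num = 7-0 = 7
num = 7%5 = 2
s = 2*0 = 0
num = 0*0 = 0
num = 0+1 = 1
num = 1%4 = 1
j = 1*1 = 1

1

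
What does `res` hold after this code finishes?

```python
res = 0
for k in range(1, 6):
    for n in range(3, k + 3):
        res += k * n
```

k=1,n=3: res = 0+3 = 3
k=2,n=3: res = 3+6 = 9
k=2,n=4: res = 9+8 = 17
k=3,n=3: res = 17+9 = 26
k=3,n=4: res = 26+12 = 38
k=3,n=5: res = 38+15 = 53
k=4,n=3: res = 53+12 = 65
k=4,n=4: res = 65+16 = 81
k=4,n=5: res = 81+20 = 101
k=4,n=6: res = 101+24 = 125
k=5,n=3: res = 125+15 = 140
k=5,n=4: res = 140+20 = 160
k=5,n=5: res = 160+25 = 185
k=5,n=6: res = 185+30 = 215
k=5,n=7: res = 215+35 = 250

250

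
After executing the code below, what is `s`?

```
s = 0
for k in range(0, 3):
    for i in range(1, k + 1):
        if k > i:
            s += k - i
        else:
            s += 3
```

k=1,i=1: not 1>1, s = 0+3 = 3
k=2,i=1: 2>1, s = 3+1 = 4
k=2,i=2: not 2>2, s = 4+3 = 7

7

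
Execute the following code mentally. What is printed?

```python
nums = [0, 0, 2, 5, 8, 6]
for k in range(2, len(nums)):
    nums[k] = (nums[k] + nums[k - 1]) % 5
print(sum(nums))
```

5

k=2: nums[2] = (2+0)%5 = 2 → [0, 0, 2, 5, 8, 6]
k=3: nums[3] = (5+2)%5 = 2 → [0, 0, 2, 2, 8, 6]
k=4: nums[4] = (8+2)%5 = 0 → [0, 0, 2, 2, 0, 6]
k=5: nums[5] = (6+0)%5 = 1 → [0, 0, 2, 2, 0, 1]
sum = 5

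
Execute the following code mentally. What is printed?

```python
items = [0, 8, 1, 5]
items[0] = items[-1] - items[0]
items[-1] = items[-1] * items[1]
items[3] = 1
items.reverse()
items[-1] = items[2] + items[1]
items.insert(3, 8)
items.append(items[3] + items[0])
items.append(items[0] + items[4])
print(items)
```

items[0] = items[-1]-items[0] = 5-0 = 5 → [5, 8, 1, 5]
items[-1] = items[-1]*items[1] = 5*8 = 40 → [5, 8, 1, 40]
items[3] = 1 → [5, 8, 1, 1]
reverse → [1, 1, 8, 5]
items[-1] = items[2]+items[1] = 8+1 = 9 → [1, 1, 8, 9]
insert 8 at 3 → [1, 1, 8, 8, 9]
append items[3]+items[0] = 8+1 = 9 → [1, 1, 8, 8, 9, 9]
append items[0]+items[4] = 1+9 = 10 → [1, 1, 8, 8, 9, 9, 10]

[1, 1, 8, 8, 9, 9, 10]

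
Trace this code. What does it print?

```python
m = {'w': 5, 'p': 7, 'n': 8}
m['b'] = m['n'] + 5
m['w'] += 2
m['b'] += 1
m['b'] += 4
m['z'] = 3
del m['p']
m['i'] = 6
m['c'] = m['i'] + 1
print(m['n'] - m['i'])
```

2

m['b'] = m['n']+5 = 13 → {'w': 5, 'p': 7, 'n': 8, 'b': 13}
m['w'] = 5+2 = 7 → {'w': 7, 'p': 7, 'n': 8, 'b': 13}
m['b'] = 13+1 = 14 → {'w': 7, 'p': 7, 'n': 8, 'b': 14}
m['b'] = 14+4 = 18 → {'w': 7, 'p': 7, 'n': 8, 'b': 18}
m['z'] = 3 → {'w': 7, 'p': 7, 'n': 8, 'b': 18, 'z': 3}
del 'p' → {'w': 7, 'n': 8, 'b': 18, 'z': 3}
m['i'] = 6 → {'w': 7, 'n': 8, 'b': 18, 'z': 3, 'i': 6}
m['c'] = m['i']+1 = 7 → {'w': 7, 'n': 8, 'b': 18, 'z': 3, 'i': 6, 'c': 7}
m['n']-m['i'] = 8-6 = 2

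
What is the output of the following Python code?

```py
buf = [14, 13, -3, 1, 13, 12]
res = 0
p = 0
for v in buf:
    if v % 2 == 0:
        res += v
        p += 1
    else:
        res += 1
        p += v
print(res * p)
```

v=14: even, res = 0+14 = 14; p=1
v=13: not even, res = 14+1 = 15; p=14
v=-3: not even, res = 15+1 = 16; p=11
v=1: not even, res = 16+1 = 17; p=12
v=13: not even, res = 17+1 = 18; p=25
v=12: even, res = 18+12 = 30; p=26
res*p = 30*26 = 780

780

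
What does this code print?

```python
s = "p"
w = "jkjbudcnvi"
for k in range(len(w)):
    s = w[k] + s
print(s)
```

k=0: prepend 'j' → 'jp'
k=1: prepend 'k' → 'kjp'
k=2: prepend 'j' → 'jkjp'
k=3: prepend 'b' → 'bjkjp'
k=4: prepend 'u' → 'ubjkjp'
k=5: prepend 'd' → 'dubjkjp'
k=6: prepend 'c' → 'cdubjkjp'
k=7: prepend 'n' → 'ncdubjkjp'
k=8: prepend 'v' → 'vncdubjkjp'
k=9: prepend 'i' → 'ivncdubjkjp'

ivncdubjkjp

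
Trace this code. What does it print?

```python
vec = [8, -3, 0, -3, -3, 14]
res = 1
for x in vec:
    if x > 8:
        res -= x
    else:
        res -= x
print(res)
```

x=8: not >8, res = 1-8 = -7
x=-3: not >8, res = (-7)-(-3) = -4
x=0: not >8, res = (-4)-0 = -4
x=-3: not >8, res = (-4)-(-3) = -1
x=-3: not >8, res = (-1)-(-3) = 2
x=14: >8, res = 2-14 = -12

-12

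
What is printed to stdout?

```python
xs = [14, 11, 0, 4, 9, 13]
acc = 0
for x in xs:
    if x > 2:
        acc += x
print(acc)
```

x=14: >2, acc = 0+14 = 14
x=11: >2, acc = 14+11 = 25
x=0: not >2
x=4: >2, acc = 25+4 = 29
x=9: >2, acc = 29+9 = 38
x=13: >2, acc = 38+13 = 51

51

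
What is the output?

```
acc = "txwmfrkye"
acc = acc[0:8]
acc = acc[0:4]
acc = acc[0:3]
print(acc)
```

txw

slice [0:8] → 'txwmfrky'
slice [0:4] → 'txwm'
slice [0:3] → 'txw'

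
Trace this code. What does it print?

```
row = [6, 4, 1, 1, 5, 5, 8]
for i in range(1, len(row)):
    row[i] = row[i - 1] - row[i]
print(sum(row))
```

i=1: row[1] = 6-4 = 2 → [6, 2, 1, 1, 5, 5, 8]
i=2: row[2] = 2-1 = 1 → [6, 2, 1, 1, 5, 5, 8]
i=3: row[3] = 1-1 = 0 → [6, 2, 1, 0, 5, 5, 8]
i=4: row[4] = 0-5 = -5 → [6, 2, 1, 0, -5, 5, 8]
i=5: row[5] = (-5)-5 = -10 → [6, 2, 1, 0, -5, -10, 8]
i=6: row[6] = (-10)-8 = -18 → [6, 2, 1, 0, -5, -10, -18]
sum = -24

-24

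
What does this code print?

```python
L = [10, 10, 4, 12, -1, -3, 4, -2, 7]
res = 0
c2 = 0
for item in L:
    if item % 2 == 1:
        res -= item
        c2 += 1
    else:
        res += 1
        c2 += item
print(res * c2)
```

item=10: not odd, res = 0+1 = 1; c2=10
item=10: not odd, res = 1+1 = 2; c2=20
item=4: not odd, res = 2+1 = 3; c2=24
item=12: not odd, res = 3+1 = 4; c2=36
item=-1: odd, res = 4-(-1) = 5; c2=37
item=-3: odd, res = 5-(-3) = 8; c2=38
item=4: not odd, res = 8+1 = 9; c2=42
item=-2: not odd, res = 9+1 = 10; c2=40
item=7: odd, res = 10-7 = 3; c2=41
res*c2 = 3*41 = 123

123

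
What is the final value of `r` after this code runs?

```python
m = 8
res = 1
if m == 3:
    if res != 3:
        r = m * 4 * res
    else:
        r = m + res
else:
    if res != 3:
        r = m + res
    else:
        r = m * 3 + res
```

m=8, res=1
m == 3 is False; res != 3 is True
→ r = m + res = 9

9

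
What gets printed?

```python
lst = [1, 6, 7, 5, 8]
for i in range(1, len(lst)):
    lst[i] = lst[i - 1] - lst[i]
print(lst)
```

i=1: lst[1] = 1-6 = -5 → [1, -5, 7, 5, 8]
i=2: lst[2] = (-5)-7 = -12 → [1, -5, -12, 5, 8]
i=3: lst[3] = (-12)-5 = -17 → [1, -5, -12, -17, 8]
i=4: lst[4] = (-17)-8 = -25 → [1, -5, -12, -17, -25]

[1, -5, -12, -17, -25]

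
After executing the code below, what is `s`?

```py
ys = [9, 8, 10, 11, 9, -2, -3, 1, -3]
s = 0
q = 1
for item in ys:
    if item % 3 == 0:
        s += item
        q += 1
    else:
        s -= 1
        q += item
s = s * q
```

item=9: %3==0, s = 0+9 = 9; q=2
item=8: not %3==0, s = 9-1 = 8; q=10
item=10: not %3==0, s = 8-1 = 7; q=20
item=11: not %3==0, s = 7-1 = 6; q=31
item=9: %3==0, s = 6+9 = 15; q=32
item=-2: not %3==0, s = 15-1 = 14; q=30
item=-3: %3==0, s = 14+(-3) = 11; q=31
item=1: not %3==0, s = 11-1 = 10; q=32
item=-3: %3==0, s = 10+(-3) = 7; q=33
s*q = 7*33 = 231

231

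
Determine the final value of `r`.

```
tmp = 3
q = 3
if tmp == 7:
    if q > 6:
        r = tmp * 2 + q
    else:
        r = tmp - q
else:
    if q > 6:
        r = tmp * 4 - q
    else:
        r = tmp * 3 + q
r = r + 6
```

tmp=3, q=3
tmp == 7 is False; q > 6 is False
→ r = tmp * 3 + q = 12
r = 12+6 = 18

18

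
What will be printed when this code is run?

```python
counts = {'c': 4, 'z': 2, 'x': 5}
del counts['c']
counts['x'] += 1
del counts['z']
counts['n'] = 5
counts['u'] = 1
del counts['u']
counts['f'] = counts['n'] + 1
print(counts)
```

{'x': 6, 'n': 5, 'f': 6}

del 'c' → {'z': 2, 'x': 5}
counts['x'] = 5+1 = 6 → {'z': 2, 'x': 6}
del 'z' → {'x': 6}
counts['n'] = 5 → {'x': 6, 'n': 5}
counts['u'] = 1 → {'x': 6, 'n': 5, 'u': 1}
del 'u' → {'x': 6, 'n': 5}
counts['f'] = counts['n']+1 = 6 → {'x': 6, 'n': 5, 'f': 6}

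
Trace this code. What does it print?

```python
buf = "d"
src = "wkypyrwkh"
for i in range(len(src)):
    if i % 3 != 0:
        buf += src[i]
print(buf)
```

dkyyrkh

i=0: skip
i=1: add 'k' → 'dk'
i=2: add 'y' → 'dky'
i=3: skip
i=4: add 'y' → 'dkyy'
i=5: add 'r' → 'dkyyr'
i=6: skip
i=7: add 'k' → 'dkyyrk'
i=8: add 'h' → 'dkyyrkh'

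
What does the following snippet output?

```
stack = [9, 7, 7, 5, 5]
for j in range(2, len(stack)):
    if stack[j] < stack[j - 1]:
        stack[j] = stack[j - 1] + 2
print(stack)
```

[9, 7, 7, 9, 11]

j=2: 7>=7, unchanged → [9, 7, 7, 5, 5]
j=3: 5<7, stack[3] = 7+2 = 9 → [9, 7, 7, 9, 5]
j=4: 5<9, stack[4] = 9+2 = 11 → [9, 7, 7, 9, 11]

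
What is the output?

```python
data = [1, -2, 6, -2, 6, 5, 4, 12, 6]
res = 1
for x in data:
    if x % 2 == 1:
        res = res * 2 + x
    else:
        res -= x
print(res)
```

x=1: odd, res = 1*2+1 = 3
x=-2: not odd, res = 3-(-2) = 5
x=6: not odd, res = 5-6 = -1
x=-2: not odd, res = (-1)-(-2) = 1
x=6: not odd, res = 1-6 = -5
x=5: odd, res = (-5)*2+5 = -5
x=4: not odd, res = (-5)-4 = -9
x=12: not odd, res = (-9)-12 = -21
x=6: not odd, res = (-21)-6 = -27

-27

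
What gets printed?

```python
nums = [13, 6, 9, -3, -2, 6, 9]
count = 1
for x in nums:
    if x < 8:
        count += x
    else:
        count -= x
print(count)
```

-23

x=13: not <8, count = 1-13 = -12
x=6: <8, count = (-12)+6 = -6
x=9: not <8, count = (-6)-9 = -15
x=-3: <8, count = (-15)+(-3) = -18
x=-2: <8, count = (-18)+(-2) = -20
x=6: <8, count = (-20)+6 = -14
x=9: not <8, count = (-14)-9 = -23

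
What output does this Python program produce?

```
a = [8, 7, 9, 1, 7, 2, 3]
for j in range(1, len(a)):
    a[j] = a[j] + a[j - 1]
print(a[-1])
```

j=1: a[1] = 7+8 = 15 → [8, 15, 9, 1, 7, 2, 3]
j=2: a[2] = 9+15 = 24 → [8, 15, 24, 1, 7, 2, 3]
j=3: a[3] = 1+24 = 25 → [8, 15, 24, 25, 7, 2, 3]
j=4: a[4] = 7+25 = 32 → [8, 15, 24, 25, 32, 2, 3]
j=5: a[5] = 2+32 = 34 → [8, 15, 24, 25, 32, 34, 3]
j=6: a[6] = 3+34 = 37 → [8, 15, 24, 25, 32, 34, 37]

37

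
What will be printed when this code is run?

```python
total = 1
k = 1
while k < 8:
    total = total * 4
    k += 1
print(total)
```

16384

k=1: total = 1*4 = 4
k=2: total = 4*4 = 16
k=3: total = 16*4 = 64
k=4: total = 64*4 = 256
k=5: total = 256*4 = 1024
k=6: total = 1024*4 = 4096
k=7: total = 4096*4 = 16384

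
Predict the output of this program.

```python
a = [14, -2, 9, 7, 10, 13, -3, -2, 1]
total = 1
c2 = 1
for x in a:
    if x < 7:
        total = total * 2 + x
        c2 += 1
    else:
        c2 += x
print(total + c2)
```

43

x=14: not <7; c2=15
x=-2: <7, total = 1*2+(-2) = 0; c2=16
x=9: not <7; c2=25
x=7: not <7; c2=32
x=10: not <7; c2=42
x=13: not <7; c2=55
x=-3: <7, total = 0*2+(-3) = -3; c2=56
x=-2: <7, total = (-3)*2+(-2) = -8; c2=57
x=1: <7, total = (-8)*2+1 = -15; c2=58
total+c2 = (-15)+58 = 43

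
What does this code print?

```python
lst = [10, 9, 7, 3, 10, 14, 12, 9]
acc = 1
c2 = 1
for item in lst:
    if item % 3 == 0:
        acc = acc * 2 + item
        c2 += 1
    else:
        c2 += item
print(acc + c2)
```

179

item=10: not %3==0; c2=11
item=9: %3==0, acc = 1*2+9 = 11; c2=12
item=7: not %3==0; c2=19
item=3: %3==0, acc = 11*2+3 = 25; c2=20
item=10: not %3==0; c2=30
item=14: not %3==0; c2=44
item=12: %3==0, acc = 25*2+12 = 62; c2=45
item=9: %3==0, acc = 62*2+9 = 133; c2=46
acc+c2 = 133+46 = 179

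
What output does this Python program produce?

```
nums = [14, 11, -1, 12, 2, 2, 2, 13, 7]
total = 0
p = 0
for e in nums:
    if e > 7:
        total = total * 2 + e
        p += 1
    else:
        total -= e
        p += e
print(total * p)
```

e=14: >7, total = 0*2+14 = 14; p=1
e=11: >7, total = 14*2+11 = 39; p=2
e=-1: not >7, total = 39-(-1) = 40; p=1
e=12: >7, total = 40*2+12 = 92; p=2
e=2: not >7, total = 92-2 = 90; p=4
e=2: not >7, total = 90-2 = 88; p=6
e=2: not >7, total = 88-2 = 86; p=8
e=13: >7, total = 86*2+13 = 185; p=9
e=7: not >7, total = 185-7 = 178; p=16
total*p = 178*16 = 2848

2848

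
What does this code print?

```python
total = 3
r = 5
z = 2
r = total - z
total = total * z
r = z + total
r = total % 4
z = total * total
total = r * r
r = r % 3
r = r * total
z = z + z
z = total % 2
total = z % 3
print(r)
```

r = 3-2 = 1
total = 3*2 = 6
r = 2+6 = 8
r = 6%4 = 2
z = 6*6 = 36
total = 2*2 = 4
r = 2%3 = 2
r = 2*4 = 8
z = 36+36 = 72
z = 4%2 = 0
total = 0%3 = 0

8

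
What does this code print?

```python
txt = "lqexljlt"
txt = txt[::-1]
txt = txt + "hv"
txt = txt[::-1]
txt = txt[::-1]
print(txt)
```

tljlxeqlhv

reverse → 'tljlxeql'
+ 'hv' → 'tljlxeqlhv'
reverse → 'vhlqexljlt'
reverse → 'tljlxeqlhv'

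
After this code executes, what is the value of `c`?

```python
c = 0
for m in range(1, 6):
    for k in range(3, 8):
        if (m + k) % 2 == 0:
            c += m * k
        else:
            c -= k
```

m=1,k=3: even sum, c = 0+3 = 3
m=1,k=4: odd sum, c = 3-4 = -1
m=1,k=5: even sum, c = (-1)+5 = 4
m=1,k=6: odd sum, c = 4-6 = -2
m=1,k=7: even sum, c = (-2)+7 = 5
m=2,k=3: odd sum, c = 5-3 = 2
m=2,k=4: even sum, c = 2+8 = 10
m=2,k=5: odd sum, c = 10-5 = 5
m=2,k=6: even sum, c = 5+12 = 17
m=2,k=7: odd sum, c = 17-7 = 10
m=3,k=3: even sum, c = 10+9 = 19
m=3,k=4: odd sum, c = 19-4 = 15
m=3,k=5: even sum, c = 15+15 = 30
m=3,k=6: odd sum, c = 30-6 = 24
m=3,k=7: even sum, c = 24+21 = 45
m=4,k=3: odd sum, c = 45-3 = 42
m=4,k=4: even sum, c = 42+16 = 58
m=4,k=5: odd sum, c = 58-5 = 53
m=4,k=6: even sum, c = 53+24 = 77
m=4,k=7: odd sum, c = 77-7 = 70
m=5,k=3: even sum, c = 70+15 = 85
m=5,k=4: odd sum, c = 85-4 = 81
m=5,k=5: even sum, c = 81+25 = 106
m=5,k=6: odd sum, c = 106-6 = 100
m=5,k=7: even sum, c = 100+35 = 135

135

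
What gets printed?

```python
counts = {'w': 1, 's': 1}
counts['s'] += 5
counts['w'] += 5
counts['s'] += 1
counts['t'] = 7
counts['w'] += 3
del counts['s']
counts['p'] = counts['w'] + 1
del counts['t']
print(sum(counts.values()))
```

19

counts['s'] = 1+5 = 6 → {'w': 1, 's': 6}
counts['w'] = 1+5 = 6 → {'w': 6, 's': 6}
counts['s'] = 6+1 = 7 → {'w': 6, 's': 7}
counts['t'] = 7 → {'w': 6, 's': 7, 't': 7}
counts['w'] = 6+3 = 9 → {'w': 9, 's': 7, 't': 7}
del 's' → {'w': 9, 't': 7}
counts['p'] = counts['w']+1 = 10 → {'w': 9, 't': 7, 'p': 10}
del 't' → {'w': 9, 'p': 10}
sum of values = 19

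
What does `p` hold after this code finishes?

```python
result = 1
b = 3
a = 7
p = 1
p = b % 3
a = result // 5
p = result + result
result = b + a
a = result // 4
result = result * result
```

p = 3%3 = 0
a = 1//5 = 0
p = 1+1 = 2
result = 3+0 = 3
a = 3//4 = 0
result = 3*3 = 9

2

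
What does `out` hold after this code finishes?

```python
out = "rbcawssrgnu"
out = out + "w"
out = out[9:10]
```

'n'

+ 'w' → 'rbcawssrgnuw'
slice [9:10] → 'n'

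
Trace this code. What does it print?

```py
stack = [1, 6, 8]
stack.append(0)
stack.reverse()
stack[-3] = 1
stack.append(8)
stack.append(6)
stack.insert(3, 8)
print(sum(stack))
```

30

append 0 → [1, 6, 8, 0]
reverse → [0, 8, 6, 1]
stack[-3] = 1 → [0, 1, 6, 1]
append 8 → [0, 1, 6, 1, 8]
append 6 → [0, 1, 6, 1, 8, 6]
insert 8 at 3 → [0, 1, 6, 8, 1, 8, 6]
sum = 30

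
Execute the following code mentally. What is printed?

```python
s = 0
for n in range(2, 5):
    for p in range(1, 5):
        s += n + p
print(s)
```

n=2,p=1: s = 0+3 = 3
n=2,p=2: s = 3+4 = 7
n=2,p=3: s = 7+5 = 12
n=2,p=4: s = 12+6 = 18
n=3,p=1: s = 18+4 = 22
n=3,p=2: s = 22+5 = 27
n=3,p=3: s = 27+6 = 33
n=3,p=4: s = 33+7 = 40
n=4,p=1: s = 40+5 = 45
n=4,p=2: s = 45+6 = 51
n=4,p=3: s = 51+7 = 58
n=4,p=4: s = 58+8 = 66

66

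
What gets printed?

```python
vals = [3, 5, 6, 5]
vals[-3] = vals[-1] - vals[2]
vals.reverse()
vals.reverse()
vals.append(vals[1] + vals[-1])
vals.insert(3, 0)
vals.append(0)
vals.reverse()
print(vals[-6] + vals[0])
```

vals[-3] = vals[-1]-vals[2] = 5-6 = -1 → [3, -1, 6, 5]
reverse → [5, 6, -1, 3]
reverse → [3, -1, 6, 5]
append vals[1]+vals[-1] = (-1)+5 = 4 → [3, -1, 6, 5, 4]
insert 0 at 3 → [3, -1, 6, 0, 5, 4]
append 0 → [3, -1, 6, 0, 5, 4, 0]
reverse → [0, 4, 5, 0, 6, -1, 3]
vals[-6]+vals[0] = 4+0 = 4

4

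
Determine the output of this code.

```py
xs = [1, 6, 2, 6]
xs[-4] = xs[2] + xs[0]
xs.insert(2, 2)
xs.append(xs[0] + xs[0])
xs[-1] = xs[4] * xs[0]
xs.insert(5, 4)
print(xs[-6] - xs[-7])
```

xs[-4] = xs[2]+xs[0] = 2+1 = 3 → [3, 6, 2, 6]
insert 2 at 2 → [3, 6, 2, 2, 6]
append xs[0]+xs[0] = 3+3 = 6 → [3, 6, 2, 2, 6, 6]
xs[-1] = xs[4]*xs[0] = 6*3 = 18 → [3, 6, 2, 2, 6, 18]
insert 4 at 5 → [3, 6, 2, 2, 6, 4, 18]
xs[-6]-xs[-7] = 6-3 = 3

3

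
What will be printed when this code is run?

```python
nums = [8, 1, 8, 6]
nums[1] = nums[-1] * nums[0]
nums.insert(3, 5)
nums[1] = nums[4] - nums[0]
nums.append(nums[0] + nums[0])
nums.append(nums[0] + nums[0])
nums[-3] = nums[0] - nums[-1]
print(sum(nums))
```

nums[1] = nums[-1]*nums[0] = 6*8 = 48 → [8, 48, 8, 6]
insert 5 at 3 → [8, 48, 8, 5, 6]
nums[1] = nums[4]-nums[0] = 6-8 = -2 → [8, -2, 8, 5, 6]
append nums[0]+nums[0] = 8+8 = 16 → [8, -2, 8, 5, 6, 16]
append nums[0]+nums[0] = 8+8 = 16 → [8, -2, 8, 5, 6, 16, 16]
nums[-3] = nums[0]-nums[-1] = 8-16 = -8 → [8, -2, 8, 5, -8, 16, 16]
sum = 43

43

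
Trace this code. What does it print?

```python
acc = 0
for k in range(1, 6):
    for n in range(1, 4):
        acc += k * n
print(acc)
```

k=1,n=1: acc = 0+1 = 1
k=1,n=2: acc = 1+2 = 3
k=1,n=3: acc = 3+3 = 6
k=2,n=1: acc = 6+2 = 8
k=2,n=2: acc = 8+4 = 12
k=2,n=3: acc = 12+6 = 18
k=3,n=1: acc = 18+3 = 21
k=3,n=2: acc = 21+6 = 27
k=3,n=3: acc = 27+9 = 36
k=4,n=1: acc = 36+4 = 40
k=4,n=2: acc = 40+8 = 48
k=4,n=3: acc = 48+12 = 60
k=5,n=1: acc = 60+5 = 65
k=5,n=2: acc = 65+10 = 75
k=5,n=3: acc = 75+15 = 90

90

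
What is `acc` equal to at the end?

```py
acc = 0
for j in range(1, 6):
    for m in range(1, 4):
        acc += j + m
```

75

j=1,m=1: acc = 0+2 = 2
j=1,m=2: acc = 2+3 = 5
j=1,m=3: acc = 5+4 = 9
j=2,m=1: acc = 9+3 = 12
j=2,m=2: acc = 12+4 = 16
j=2,m=3: acc = 16+5 = 21
j=3,m=1: acc = 21+4 = 25
j=3,m=2: acc = 25+5 = 30
j=3,m=3: acc = 30+6 = 36
j=4,m=1: acc = 36+5 = 41
j=4,m=2: acc = 41+6 = 47
j=4,m=3: acc = 47+7 = 54
j=5,m=1: acc = 54+6 = 60
j=5,m=2: acc = 60+7 = 67
j=5,m=3: acc = 67+8 = 75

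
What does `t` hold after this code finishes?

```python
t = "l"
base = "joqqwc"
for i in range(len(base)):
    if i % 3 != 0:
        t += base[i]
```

i=0: skip
i=1: add 'o' → 'lo'
i=2: add 'q' → 'loq'
i=3: skip
i=4: add 'w' → 'loqw'
i=5: add 'c' → 'loqwc'

'loqwc'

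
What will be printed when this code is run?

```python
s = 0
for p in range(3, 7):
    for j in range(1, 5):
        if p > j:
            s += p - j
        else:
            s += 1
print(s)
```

p=3,j=1: 3>1, s = 0+2 = 2
p=3,j=2: 3>2, s = 2+1 = 3
p=3,j=3: not 3>3, s = 3+1 = 4
p=3,j=4: not 3>4, s = 4+1 = 5
p=4,j=1: 4>1, s = 5+3 = 8
p=4,j=2: 4>2, s = 8+2 = 10
p=4,j=3: 4>3, s = 10+1 = 11
p=4,j=4: not 4>4, s = 11+1 = 12
p=5,j=1: 5>1, s = 12+4 = 16
p=5,j=2: 5>2, s = 16+3 = 19
p=5,j=3: 5>3, s = 19+2 = 21
p=5,j=4: 5>4, s = 21+1 = 22
p=6,j=1: 6>1, s = 22+5 = 27
p=6,j=2: 6>2, s = 27+4 = 31
p=6,j=3: 6>3, s = 31+3 = 34
p=6,j=4: 6>4, s = 34+2 = 36

36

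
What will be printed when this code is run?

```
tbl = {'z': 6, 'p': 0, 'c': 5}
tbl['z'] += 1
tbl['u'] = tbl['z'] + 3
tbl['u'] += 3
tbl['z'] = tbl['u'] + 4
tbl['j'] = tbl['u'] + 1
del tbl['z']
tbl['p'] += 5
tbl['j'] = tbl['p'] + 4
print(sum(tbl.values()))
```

tbl['z'] = 6+1 = 7 → {'z': 7, 'p': 0, 'c': 5}
tbl['u'] = tbl['z']+3 = 10 → {'z': 7, 'p': 0, 'c': 5, 'u': 10}
tbl['u'] = 10+3 = 13 → {'z': 7, 'p': 0, 'c': 5, 'u': 13}
tbl['z'] = tbl['u']+4 = 17 → {'z': 17, 'p': 0, 'c': 5, 'u': 13}
tbl['j'] = tbl['u']+1 = 14 → {'z': 17, 'p': 0, 'c': 5, 'u': 13, 'j': 14}
del 'z' → {'p': 0, 'c': 5, 'u': 13, 'j': 14}
tbl['p'] = 0+5 = 5 → {'p': 5, 'c': 5, 'u': 13, 'j': 14}
tbl['j'] = tbl['p']+4 = 9 → {'p': 5, 'c': 5, 'u': 13, 'j': 9}
sum of values = 32

32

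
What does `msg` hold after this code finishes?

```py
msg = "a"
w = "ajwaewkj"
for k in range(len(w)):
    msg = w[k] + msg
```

'jkweawjaa'

k=0: prepend 'a' → 'aa'
k=1: prepend 'j' → 'jaa'
k=2: prepend 'w' → 'wjaa'
k=3: prepend 'a' → 'awjaa'
k=4: prepend 'e' → 'eawjaa'
k=5: prepend 'w' → 'weawjaa'
k=6: prepend 'k' → 'kweawjaa'
k=7: prepend 'j' → 'jkweawjaa'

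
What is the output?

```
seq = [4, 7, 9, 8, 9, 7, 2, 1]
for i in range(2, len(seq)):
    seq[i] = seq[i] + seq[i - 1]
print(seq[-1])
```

i=2: seq[2] = 9+7 = 16 → [4, 7, 16, 8, 9, 7, 2, 1]
i=3: seq[3] = 8+16 = 24 → [4, 7, 16, 24, 9, 7, 2, 1]
i=4: seq[4] = 9+24 = 33 → [4, 7, 16, 24, 33, 7, 2, 1]
i=5: seq[5] = 7+33 = 40 → [4, 7, 16, 24, 33, 40, 2, 1]
i=6: seq[6] = 2+40 = 42 → [4, 7, 16, 24, 33, 40, 42, 1]
i=7: seq[7] = 1+42 = 43 → [4, 7, 16, 24, 33, 40, 42, 43]

43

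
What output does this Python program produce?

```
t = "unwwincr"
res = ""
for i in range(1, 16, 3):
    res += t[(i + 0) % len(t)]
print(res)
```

nirwn

i=1: add t[1]='n' → 'n'
i=4: add t[4]='i' → 'ni'
i=7: add t[7]='r' → 'nir'
i=10: add t[2]='w' → 'nirw'
i=13: add t[5]='n' → 'nirwn'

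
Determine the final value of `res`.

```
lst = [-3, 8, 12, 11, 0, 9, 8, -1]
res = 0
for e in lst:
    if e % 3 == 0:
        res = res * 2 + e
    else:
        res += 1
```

47

e=-3: %3==0, res = 0*2+(-3) = -3
e=8: not %3==0, res = (-3)+1 = -2
e=12: %3==0, res = (-2)*2+12 = 8
e=11: not %3==0, res = 8+1 = 9
e=0: %3==0, res = 9*2+0 = 18
e=9: %3==0, res = 18*2+9 = 45
e=8: not %3==0, res = 45+1 = 46
e=-1: not %3==0, res = 46+1 = 47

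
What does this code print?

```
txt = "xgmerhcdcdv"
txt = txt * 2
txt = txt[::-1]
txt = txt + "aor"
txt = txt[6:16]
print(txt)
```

remgxvdcdc

repeat ×2 → 'xgmerhcdcdvxgmerhcdcdv'
reverse → 'vdcdchremgxvdcdchremgx'
+ 'aor' → 'vdcdchremgxvdcdchremgxaor'
slice [6:16] → 'remgxvdcdc'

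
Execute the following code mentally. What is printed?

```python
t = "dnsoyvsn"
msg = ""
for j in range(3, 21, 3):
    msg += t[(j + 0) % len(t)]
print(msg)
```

j=3: add t[3]='o' → 'o'
j=6: add t[6]='s' → 'os'
j=9: add t[1]='n' → 'osn'
j=12: add t[4]='y' → 'osny'
j=15: add t[7]='n' → 'osnyn'
j=18: add t[2]='s' → 'osnyns'

osnyns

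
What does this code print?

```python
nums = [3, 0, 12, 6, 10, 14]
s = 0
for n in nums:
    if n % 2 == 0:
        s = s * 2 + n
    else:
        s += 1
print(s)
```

n=3: not even, s = 0+1 = 1
n=0: even, s = 1*2+0 = 2
n=12: even, s = 2*2+12 = 16
n=6: even, s = 16*2+6 = 38
n=10: even, s = 38*2+10 = 86
n=14: even, s = 86*2+14 = 186

186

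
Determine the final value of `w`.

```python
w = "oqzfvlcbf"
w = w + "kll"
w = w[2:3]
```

'z'

+ 'kll' → 'oqzfvlcbfkll'
slice [2:3] → 'z'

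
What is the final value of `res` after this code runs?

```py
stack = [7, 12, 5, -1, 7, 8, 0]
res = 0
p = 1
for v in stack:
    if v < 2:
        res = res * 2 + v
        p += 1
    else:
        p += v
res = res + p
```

40

v=7: not <2; p=8
v=12: not <2; p=20
v=5: not <2; p=25
v=-1: <2, res = 0*2+(-1) = -1; p=26
v=7: not <2; p=33
v=8: not <2; p=41
v=0: <2, res = (-1)*2+0 = -2; p=42
res+p = (-2)+42 = 40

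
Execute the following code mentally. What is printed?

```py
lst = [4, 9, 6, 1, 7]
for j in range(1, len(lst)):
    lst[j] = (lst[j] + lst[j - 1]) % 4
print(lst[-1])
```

3

j=1: lst[1] = (9+4)%4 = 1 → [4, 1, 6, 1, 7]
j=2: lst[2] = (6+1)%4 = 3 → [4, 1, 3, 1, 7]
j=3: lst[3] = (1+3)%4 = 0 → [4, 1, 3, 0, 7]
j=4: lst[4] = (7+0)%4 = 3 → [4, 1, 3, 0, 3]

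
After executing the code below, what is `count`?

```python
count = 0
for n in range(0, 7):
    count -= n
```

-21

n=0: count = 0-0 = 0
n=1: count = 0-1 = -1
n=2: count = (-1)-2 = -3
n=3: count = (-3)-3 = -6
n=4: count = (-6)-4 = -10
n=5: count = (-10)-5 = -15
n=6: count = (-15)-6 = -21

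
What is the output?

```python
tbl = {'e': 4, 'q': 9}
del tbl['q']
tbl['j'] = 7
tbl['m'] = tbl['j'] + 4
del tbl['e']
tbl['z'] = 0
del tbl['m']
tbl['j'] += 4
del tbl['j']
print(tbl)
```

del 'q' → {'e': 4}
tbl['j'] = 7 → {'e': 4, 'j': 7}
tbl['m'] = tbl['j']+4 = 11 → {'e': 4, 'j': 7, 'm': 11}
del 'e' → {'j': 7, 'm': 11}
tbl['z'] = 0 → {'j': 7, 'm': 11, 'z': 0}
del 'm' → {'j': 7, 'z': 0}
tbl['j'] = 7+4 = 11 → {'j': 11, 'z': 0}
del 'j' → {'z': 0}

{'z': 0}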